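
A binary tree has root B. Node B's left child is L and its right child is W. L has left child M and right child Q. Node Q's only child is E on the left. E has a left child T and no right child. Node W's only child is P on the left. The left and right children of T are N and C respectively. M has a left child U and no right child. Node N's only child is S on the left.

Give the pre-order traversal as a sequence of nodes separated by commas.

B, L, M, U, Q, E, T, N, S, C, W, P

Pre-order visits the node, then its left subtree, then its right subtree.
Visit B.
At B: go left to L.
  Visit L.
  At L: go left to M.
    Visit M.
    At M: go left to U.
      U is a leaf — visit U.
    At M: no right child.
  At L: go right to Q.
    Visit Q.
    At Q: go left to E.
      Visit E.
      At E: go left to T.
        Visit T.
        At T: go left to N.
          Visit N.
          At N: go left to S.
            S is a leaf — visit S.
          At N: no right child.
        At T: go right to C.
          C is a leaf — visit C.
      At E: no right child.
    At Q: no right child.
At B: go right to W.
  Visit W.
  At W: go left to P.
    P is a leaf — visit P.
  At W: no right child.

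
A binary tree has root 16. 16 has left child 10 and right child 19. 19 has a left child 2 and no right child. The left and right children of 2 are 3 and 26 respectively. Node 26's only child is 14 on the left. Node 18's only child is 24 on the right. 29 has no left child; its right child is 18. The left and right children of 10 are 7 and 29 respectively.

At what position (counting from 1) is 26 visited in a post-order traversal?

Post-order visits the left subtree, then the right subtree, then the node.
At 16: go left to 10.
  At 10: go left to 7.
    7 is a leaf — visit 7.
  At 10: go right to 29.
    At 29: no left child.
    At 29: go right to 18.
      At 18: no left child.
      At 18: go right to 24.
        24 is a leaf — visit 24.
      Visit 18.
    Visit 29.
  Visit 10.
At 16: go right to 19.
  At 19: go left to 2.
    At 2: go left to 3.
      3 is a leaf — visit 3.
    At 2: go right to 26.
      At 26: go left to 14.
        14 is a leaf — visit 14.
      At 26: no right child.
      Visit 26.
    Visit 2.
  At 19: no right child.
  Visit 19.
Visit 16.
Full post-order sequence: 7, 24, 18, 29, 10, 3, 14, 26, 2, 19, 16.

8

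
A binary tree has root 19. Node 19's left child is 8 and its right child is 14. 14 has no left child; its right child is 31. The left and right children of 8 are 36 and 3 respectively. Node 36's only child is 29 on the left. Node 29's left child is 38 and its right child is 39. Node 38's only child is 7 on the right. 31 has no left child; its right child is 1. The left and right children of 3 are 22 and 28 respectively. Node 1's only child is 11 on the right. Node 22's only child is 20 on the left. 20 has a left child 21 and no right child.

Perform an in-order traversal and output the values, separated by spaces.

38 7 29 39 36 8 21 20 22 3 28 19 14 31 1 11

In-order visits the left subtree, then the node, then the right subtree.
At 19: go left to 8.
  At 8: go left to 36.
    At 36: go left to 29.
      At 29: go left to 38.
        At 38: no left child.
        Visit 38.
        At 38: go right to 7.
          7 is a leaf — visit 7.
      Visit 29.
      At 29: go right to 39.
        39 is a leaf — visit 39.
    Visit 36.
    At 36: no right child.
  Visit 8.
  At 8: go right to 3.
    At 3: go left to 22.
      At 22: go left to 20.
        At 20: go left to 21.
          21 is a leaf — visit 21.
        Visit 20.
        At 20: no right child.
      Visit 22.
      At 22: no right child.
    Visit 3.
    At 3: go right to 28.
      28 is a leaf — visit 28.
Visit 19.
At 19: go right to 14.
  At 14: no left child.
  Visit 14.
  At 14: go right to 31.
    At 31: no left child.
    Visit 31.
    At 31: go right to 1.
      At 1: no left child.
      Visit 1.
      At 1: go right to 11.
        11 is a leaf — visit 11.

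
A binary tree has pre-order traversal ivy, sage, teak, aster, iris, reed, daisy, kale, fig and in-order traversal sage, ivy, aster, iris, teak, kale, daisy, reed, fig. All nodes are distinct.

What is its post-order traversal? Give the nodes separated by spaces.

The first element of pre-order is the root; it splits in-order into left and right subtrees.
Root ivy: left subtree has 1 node {sage}, right has 7 {aster, iris, teak, kale, daisy, reed, fig}.
  Root teak: left subtree has 2 nodes {aster, iris}, right has 4 {kale, daisy, reed, fig}.
    Root aster: left subtree has 0 nodes { }, right has 1 {iris}.
    Root reed: left subtree has 2 nodes {kale, daisy}, right has 1 {fig}.
      Root daisy: left subtree has 1 node {kale}, right has 0 { }.

sage iris aster kale daisy fig reed teak ivy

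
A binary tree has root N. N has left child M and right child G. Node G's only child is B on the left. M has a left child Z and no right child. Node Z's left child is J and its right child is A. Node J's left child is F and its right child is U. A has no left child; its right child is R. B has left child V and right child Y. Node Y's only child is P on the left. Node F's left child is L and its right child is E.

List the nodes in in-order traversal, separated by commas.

In-order visits the left subtree, then the node, then the right subtree.
At N: go left to M.
  At M: go left to Z.
    At Z: go left to J.
      At J: go left to F.
        At F: go left to L.
          L is a leaf — visit L.
        Visit F.
        At F: go right to E.
          E is a leaf — visit E.
      Visit J.
      At J: go right to U.
        U is a leaf — visit U.
    Visit Z.
    At Z: go right to A.
      At A: no left child.
      Visit A.
      At A: go right to R.
        R is a leaf — visit R.
  Visit M.
  At M: no right child.
Visit N.
At N: go right to G.
  At G: go left to B.
    At B: go left to V.
      V is a leaf — visit V.
    Visit B.
    At B: go right to Y.
      At Y: go left to P.
        P is a leaf — visit P.
      Visit Y.
      At Y: no right child.
  Visit G.
  At G: no right child.

L, F, E, J, U, Z, A, R, M, N, V, B, P, Y, G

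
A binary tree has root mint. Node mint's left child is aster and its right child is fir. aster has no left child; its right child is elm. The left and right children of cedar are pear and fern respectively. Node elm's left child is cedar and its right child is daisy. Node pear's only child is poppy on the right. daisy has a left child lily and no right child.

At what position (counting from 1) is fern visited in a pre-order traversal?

7

Pre-order visits the node, then its left subtree, then its right subtree.
Visit mint.
At mint: go left to aster.
  Visit aster.
  At aster: no left child.
  At aster: go right to elm.
    Visit elm.
    At elm: go left to cedar.
      Visit cedar.
      At cedar: go left to pear.
        Visit pear.
        At pear: no left child.
        At pear: go right to poppy.
          poppy is a leaf — visit poppy.
      At cedar: go right to fern.
        fern is a leaf — visit fern.
    At elm: go right to daisy.
      Visit daisy.
      At daisy: go left to lily.
        lily is a leaf — visit lily.
      At daisy: no right child.
At mint: go right to fir.
  fir is a leaf — visit fir.
Full pre-order sequence: mint, aster, elm, cedar, pear, poppy, fern, daisy, lily, fir.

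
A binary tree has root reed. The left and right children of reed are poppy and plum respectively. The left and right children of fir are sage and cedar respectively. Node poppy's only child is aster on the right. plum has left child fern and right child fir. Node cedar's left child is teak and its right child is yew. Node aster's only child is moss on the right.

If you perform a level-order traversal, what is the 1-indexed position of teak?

Level-order visits nodes level by level from the root, left to right within each level.
Level 0: reed
Level 1: poppy, plum
Level 2: aster, fern, fir
Level 3: moss, sage, cedar
Level 4: teak, yew
Full level-order sequence: reed, poppy, plum, aster, fern, fir, moss, sage, cedar, teak, yew.

10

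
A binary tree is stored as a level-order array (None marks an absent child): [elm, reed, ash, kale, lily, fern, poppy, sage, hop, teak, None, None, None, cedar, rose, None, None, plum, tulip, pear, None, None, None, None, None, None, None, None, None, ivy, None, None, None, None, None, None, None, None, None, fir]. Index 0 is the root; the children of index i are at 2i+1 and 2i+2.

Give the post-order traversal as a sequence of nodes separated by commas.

Post-order visits the left subtree, then the right subtree, then the node.
At elm: go left to reed.
  At reed: go left to kale.
    At kale: go left to sage.
      sage is a leaf — visit sage.
    At kale: go right to hop.
      At hop: go left to plum.
        plum is a leaf — visit plum.
      At hop: go right to tulip.
        tulip is a leaf — visit tulip.
      Visit hop.
    Visit kale.
  At reed: go right to lily.
    At lily: go left to teak.
      At teak: go left to pear.
        At pear: go left to fir.
          fir is a leaf — visit fir.
        At pear: no right child.
        Visit pear.
      At teak: no right child.
      Visit teak.
    At lily: no right child.
    Visit lily.
  Visit reed.
At elm: go right to ash.
  At ash: go left to fern.
    fern is a leaf — visit fern.
  At ash: go right to poppy.
    At poppy: go left to cedar.
      cedar is a leaf — visit cedar.
    At poppy: go right to rose.
      At rose: go left to ivy.
        ivy is a leaf — visit ivy.
      At rose: no right child.
      Visit rose.
    Visit poppy.
  Visit ash.
Visit elm.

sage, plum, tulip, hop, kale, fir, pear, teak, lily, reed, fern, cedar, ivy, rose, poppy, ash, elm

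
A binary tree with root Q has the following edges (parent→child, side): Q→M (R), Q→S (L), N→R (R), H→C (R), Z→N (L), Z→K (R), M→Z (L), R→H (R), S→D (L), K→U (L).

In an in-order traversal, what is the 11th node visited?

M

In-order visits the left subtree, then the node, then the right subtree.
At Q: go left to S.
  At S: go left to D.
    D is a leaf — visit D.
  Visit S.
  At S: no right child.
Visit Q.
At Q: go right to M.
  At M: go left to Z.
    At Z: go left to N.
      At N: no left child.
      Visit N.
      At N: go right to R.
        At R: no left child.
        Visit R.
        At R: go right to H.
          At H: no left child.
          Visit H.
          At H: go right to C.
            C is a leaf — visit C.
    Visit Z.
    At Z: go right to K.
      At K: go left to U.
        U is a leaf — visit U.
      Visit K.
      At K: no right child.
  Visit M.
  At M: no right child.
Full in-order sequence: D, S, Q, N, R, H, C, Z, U, K, M.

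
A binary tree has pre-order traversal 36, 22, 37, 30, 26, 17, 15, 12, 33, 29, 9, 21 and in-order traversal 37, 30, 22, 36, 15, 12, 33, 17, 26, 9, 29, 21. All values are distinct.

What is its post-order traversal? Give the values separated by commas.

30, 37, 22, 33, 12, 15, 17, 9, 21, 29, 26, 36

The first element of pre-order is the root; it splits in-order into left and right subtrees.
Root 36: left subtree has 3 nodes {37, 30, 22}, right has 8 {15, 12, 33, 17, 26, 9, 29, 21}.
  Root 22: left subtree has 2 nodes {37, 30}, right has 0 { }.
    Root 37: left subtree has 0 nodes { }, right has 1 {30}.
  Root 26: left subtree has 4 nodes {15, 12, 33, 17}, right has 3 {9, 29, 21}.
    Root 17: left subtree has 3 nodes {15, 12, 33}, right has 0 { }.
      Root 15: left subtree has 0 nodes { }, right has 2 {12, 33}.
        Root 12: left subtree has 0 nodes { }, right has 1 {33}.
    Root 29: left subtree has 1 node {9}, right has 1 {21}.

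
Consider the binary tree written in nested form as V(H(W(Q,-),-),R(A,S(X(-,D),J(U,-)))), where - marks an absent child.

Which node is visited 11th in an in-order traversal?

J

In-order visits the left subtree, then the node, then the right subtree.
At V: go left to H.
  At H: go left to W.
    At W: go left to Q.
      Q is a leaf — visit Q.
    Visit W.
    At W: no right child.
  Visit H.
  At H: no right child.
Visit V.
At V: go right to R.
  At R: go left to A.
    A is a leaf — visit A.
  Visit R.
  At R: go right to S.
    At S: go left to X.
      At X: no left child.
      Visit X.
      At X: go right to D.
        D is a leaf — visit D.
    Visit S.
    At S: go right to J.
      At J: go left to U.
        U is a leaf — visit U.
      Visit J.
      At J: no right child.
Full in-order sequence: Q, W, H, V, A, R, X, D, S, U, J.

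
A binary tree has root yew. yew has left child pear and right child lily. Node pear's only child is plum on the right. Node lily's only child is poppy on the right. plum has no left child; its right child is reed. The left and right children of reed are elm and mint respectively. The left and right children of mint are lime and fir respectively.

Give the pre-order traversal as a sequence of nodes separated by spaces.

Pre-order visits the node, then its left subtree, then its right subtree.
Visit yew.
At yew: go left to pear.
  Visit pear.
  At pear: no left child.
  At pear: go right to plum.
    Visit plum.
    At plum: no left child.
    At plum: go right to reed.
      Visit reed.
      At reed: go left to elm.
        elm is a leaf — visit elm.
      At reed: go right to mint.
        Visit mint.
        At mint: go left to lime.
          lime is a leaf — visit lime.
        At mint: go right to fir.
          fir is a leaf — visit fir.
At yew: go right to lily.
  Visit lily.
  At lily: no left child.
  At lily: go right to poppy.
    poppy is a leaf — visit poppy.

yew pear plum reed elm mint lime fir lily poppy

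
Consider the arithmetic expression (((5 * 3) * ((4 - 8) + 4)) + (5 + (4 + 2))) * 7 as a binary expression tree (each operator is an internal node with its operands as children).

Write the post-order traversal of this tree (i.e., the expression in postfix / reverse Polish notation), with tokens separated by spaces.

5 3 * 4 8 - 4 + * 5 4 2 + + + 7 *

Post-order on an expression tree gives postfix notation: for each operator, emit left operand, right operand, then the operator.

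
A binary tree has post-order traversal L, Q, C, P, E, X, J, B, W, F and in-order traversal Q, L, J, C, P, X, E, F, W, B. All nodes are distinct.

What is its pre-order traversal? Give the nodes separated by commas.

The last element of post-order is the root; it splits in-order into left and right subtrees.
Root F: left subtree has 7 nodes {Q, L, J, C, P, X, E}, right has 2 {W, B}.
  Root J: left subtree has 2 nodes {Q, L}, right has 4 {C, P, X, E}.
    Root Q: left subtree has 0 nodes { }, right has 1 {L}.
    Root X: left subtree has 2 nodes {C, P}, right has 1 {E}.
      Root P: left subtree has 1 node {C}, right has 0 { }.
  Root W: left subtree has 0 nodes { }, right has 1 {B}.

F, J, Q, L, X, P, C, E, W, B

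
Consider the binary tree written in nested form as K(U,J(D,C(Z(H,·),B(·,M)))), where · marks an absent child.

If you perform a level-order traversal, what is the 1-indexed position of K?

Level-order visits nodes level by level from the root, left to right within each level.
Level 0: K
Level 1: U, J
Level 2: D, C
Level 3: Z, B
Level 4: H, M
Full level-order sequence: K, U, J, D, C, Z, B, H, M.

1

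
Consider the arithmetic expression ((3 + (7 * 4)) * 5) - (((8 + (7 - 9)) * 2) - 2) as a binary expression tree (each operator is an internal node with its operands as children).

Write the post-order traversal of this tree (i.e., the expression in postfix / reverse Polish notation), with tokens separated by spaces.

3 7 4 * + 5 * 8 7 9 - + 2 * 2 - -

Post-order on an expression tree gives postfix notation: for each operator, emit left operand, right operand, then the operator.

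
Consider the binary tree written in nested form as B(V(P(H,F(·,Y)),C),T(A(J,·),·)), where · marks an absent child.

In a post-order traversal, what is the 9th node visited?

Post-order visits the left subtree, then the right subtree, then the node.
At B: go left to V.
  At V: go left to P.
    At P: go left to H.
      H is a leaf — visit H.
    At P: go right to F.
      At F: no left child.
      At F: go right to Y.
        Y is a leaf — visit Y.
      Visit F.
    Visit P.
  At V: go right to C.
    C is a leaf — visit C.
  Visit V.
At B: go right to T.
  At T: go left to A.
    At A: go left to J.
      J is a leaf — visit J.
    At A: no right child.
    Visit A.
  At T: no right child.
  Visit T.
Visit B.
Full post-order sequence: H, Y, F, P, C, V, J, A, T, B.

T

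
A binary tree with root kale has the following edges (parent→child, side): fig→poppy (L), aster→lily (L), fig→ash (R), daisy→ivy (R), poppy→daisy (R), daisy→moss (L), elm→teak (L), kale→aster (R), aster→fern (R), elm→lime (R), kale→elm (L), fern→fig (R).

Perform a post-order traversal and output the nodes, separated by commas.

teak, lime, elm, lily, moss, ivy, daisy, poppy, ash, fig, fern, aster, kale

Post-order visits the left subtree, then the right subtree, then the node.
At kale: go left to elm.
  At elm: go left to teak.
    teak is a leaf — visit teak.
  At elm: go right to lime.
    lime is a leaf — visit lime.
  Visit elm.
At kale: go right to aster.
  At aster: go left to lily.
    lily is a leaf — visit lily.
  At aster: go right to fern.
    At fern: no left child.
    At fern: go right to fig.
      At fig: go left to poppy.
        At poppy: no left child.
        At poppy: go right to daisy.
          At daisy: go left to moss.
            moss is a leaf — visit moss.
          At daisy: go right to ivy.
            ivy is a leaf — visit ivy.
          Visit daisy.
        Visit poppy.
      At fig: go right to ash.
        ash is a leaf — visit ash.
      Visit fig.
    Visit fern.
  Visit aster.
Visit kale.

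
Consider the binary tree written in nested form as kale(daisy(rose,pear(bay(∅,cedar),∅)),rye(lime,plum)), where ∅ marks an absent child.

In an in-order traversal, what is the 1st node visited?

In-order visits the left subtree, then the node, then the right subtree.
At kale: go left to daisy.
  At daisy: go left to rose.
    rose is a leaf — visit rose.
  Visit daisy.
  At daisy: go right to pear.
    At pear: go left to bay.
      At bay: no left child.
      Visit bay.
      At bay: go right to cedar.
        cedar is a leaf — visit cedar.
    Visit pear.
    At pear: no right child.
Visit kale.
At kale: go right to rye.
  At rye: go left to lime.
    lime is a leaf — visit lime.
  Visit rye.
  At rye: go right to plum.
    plum is a leaf — visit plum.
Full in-order sequence: rose, daisy, bay, cedar, pear, kale, lime, rye, plum.

rose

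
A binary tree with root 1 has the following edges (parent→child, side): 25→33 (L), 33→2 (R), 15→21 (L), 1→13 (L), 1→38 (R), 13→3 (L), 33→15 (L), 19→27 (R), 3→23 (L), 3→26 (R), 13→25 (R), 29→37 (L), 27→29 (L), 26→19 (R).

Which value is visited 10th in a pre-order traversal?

25

Pre-order visits the node, then its left subtree, then its right subtree.
Visit 1.
At 1: go left to 13.
  Visit 13.
  At 13: go left to 3.
    Visit 3.
    At 3: go left to 23.
      23 is a leaf — visit 23.
    At 3: go right to 26.
      Visit 26.
      At 26: no left child.
      At 26: go right to 19.
        Visit 19.
        At 19: no left child.
        At 19: go right to 27.
          Visit 27.
          At 27: go left to 29.
            Visit 29.
            At 29: go left to 37.
              37 is a leaf — visit 37.
            At 29: no right child.
          At 27: no right child.
  At 13: go right to 25.
    Visit 25.
    At 25: go left to 33.
      Visit 33.
      At 33: go left to 15.
        Visit 15.
        At 15: go left to 21.
          21 is a leaf — visit 21.
        At 15: no right child.
      At 33: go right to 2.
        2 is a leaf — visit 2.
    At 25: no right child.
At 1: go right to 38.
  38 is a leaf — visit 38.
Full pre-order sequence: 1, 13, 3, 23, 26, 19, 27, 29, 37, 25, 33, 15, 21, 2, 38.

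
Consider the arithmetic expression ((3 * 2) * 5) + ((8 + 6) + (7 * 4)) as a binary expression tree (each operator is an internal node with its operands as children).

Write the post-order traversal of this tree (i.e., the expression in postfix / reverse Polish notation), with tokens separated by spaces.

Post-order on an expression tree gives postfix notation: for each operator, emit left operand, right operand, then the operator.

3 2 * 5 * 8 6 + 7 4 * + +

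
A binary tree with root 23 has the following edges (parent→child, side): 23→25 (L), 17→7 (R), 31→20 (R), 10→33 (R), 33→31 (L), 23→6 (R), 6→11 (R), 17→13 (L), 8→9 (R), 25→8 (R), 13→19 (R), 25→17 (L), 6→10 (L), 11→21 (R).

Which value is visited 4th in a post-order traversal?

Post-order visits the left subtree, then the right subtree, then the node.
At 23: go left to 25.
  At 25: go left to 17.
    At 17: go left to 13.
      At 13: no left child.
      At 13: go right to 19.
        19 is a leaf — visit 19.
      Visit 13.
    At 17: go right to 7.
      7 is a leaf — visit 7.
    Visit 17.
  At 25: go right to 8.
    At 8: no left child.
    At 8: go right to 9.
      9 is a leaf — visit 9.
    Visit 8.
  Visit 25.
At 23: go right to 6.
  At 6: go left to 10.
    At 10: no left child.
    At 10: go right to 33.
      At 33: go left to 31.
        At 31: no left child.
        At 31: go right to 20.
          20 is a leaf — visit 20.
        Visit 31.
      At 33: no right child.
      Visit 33.
    Visit 10.
  At 6: go right to 11.
    At 11: no left child.
    At 11: go right to 21.
      21 is a leaf — visit 21.
    Visit 11.
  Visit 6.
Visit 23.
Full post-order sequence: 19, 13, 7, 17, 9, 8, 25, 20, 31, 33, 10, 21, 11, 6, 23.

17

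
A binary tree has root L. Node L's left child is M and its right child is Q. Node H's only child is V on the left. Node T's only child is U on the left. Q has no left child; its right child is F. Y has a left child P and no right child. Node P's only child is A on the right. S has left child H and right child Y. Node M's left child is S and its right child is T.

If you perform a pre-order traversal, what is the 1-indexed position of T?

Pre-order visits the node, then its left subtree, then its right subtree.
Visit L.
At L: go left to M.
  Visit M.
  At M: go left to S.
    Visit S.
    At S: go left to H.
      Visit H.
      At H: go left to V.
        V is a leaf — visit V.
      At H: no right child.
    At S: go right to Y.
      Visit Y.
      At Y: go left to P.
        Visit P.
        At P: no left child.
        At P: go right to A.
          A is a leaf — visit A.
      At Y: no right child.
  At M: go right to T.
    Visit T.
    At T: go left to U.
      U is a leaf — visit U.
    At T: no right child.
At L: go right to Q.
  Visit Q.
  At Q: no left child.
  At Q: go right to F.
    F is a leaf — visit F.
Full pre-order sequence: L, M, S, H, V, Y, P, A, T, U, Q, F.

9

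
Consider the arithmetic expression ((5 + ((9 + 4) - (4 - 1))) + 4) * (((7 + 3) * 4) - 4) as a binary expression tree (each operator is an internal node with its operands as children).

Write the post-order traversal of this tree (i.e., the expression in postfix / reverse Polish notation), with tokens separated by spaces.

5 9 4 + 4 1 - - + 4 + 7 3 + 4 * 4 - *

Post-order on an expression tree gives postfix notation: for each operator, emit left operand, right operand, then the operator.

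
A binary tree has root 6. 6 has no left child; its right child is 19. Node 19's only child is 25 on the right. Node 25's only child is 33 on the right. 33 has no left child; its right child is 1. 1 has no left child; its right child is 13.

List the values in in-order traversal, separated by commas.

In-order visits the left subtree, then the node, then the right subtree.
At 6: no left child.
Visit 6.
At 6: go right to 19.
  At 19: no left child.
  Visit 19.
  At 19: go right to 25.
    At 25: no left child.
    Visit 25.
    At 25: go right to 33.
      At 33: no left child.
      Visit 33.
      At 33: go right to 1.
        At 1: no left child.
        Visit 1.
        At 1: go right to 13.
          13 is a leaf — visit 13.

6, 19, 25, 33, 1, 13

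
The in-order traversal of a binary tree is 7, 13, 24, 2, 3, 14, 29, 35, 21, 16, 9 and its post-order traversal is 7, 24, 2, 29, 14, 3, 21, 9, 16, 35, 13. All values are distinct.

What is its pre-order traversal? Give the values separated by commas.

13, 7, 35, 3, 2, 24, 14, 29, 16, 21, 9

The last element of post-order is the root; it splits in-order into left and right subtrees.
Root 13: left subtree has 1 node {7}, right has 9 {24, 2, 3, 14, 29, 35, 21, 16, 9}.
  Root 35: left subtree has 5 nodes {24, 2, 3, 14, 29}, right has 3 {21, 16, 9}.
    Root 3: left subtree has 2 nodes {24, 2}, right has 2 {14, 29}.
      Root 2: left subtree has 1 node {24}, right has 0 { }.
      Root 14: left subtree has 0 nodes { }, right has 1 {29}.
    Root 16: left subtree has 1 node {21}, right has 1 {9}.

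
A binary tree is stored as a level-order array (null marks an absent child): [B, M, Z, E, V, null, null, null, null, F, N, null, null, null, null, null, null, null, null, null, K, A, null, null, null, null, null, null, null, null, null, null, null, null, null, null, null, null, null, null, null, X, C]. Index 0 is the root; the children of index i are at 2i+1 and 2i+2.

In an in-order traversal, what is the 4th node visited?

In-order visits the left subtree, then the node, then the right subtree.
At B: go left to M.
  At M: go left to E.
    E is a leaf — visit E.
  Visit M.
  At M: go right to V.
    At V: go left to F.
      At F: no left child.
      Visit F.
      At F: go right to K.
        At K: go left to X.
          X is a leaf — visit X.
        Visit K.
        At K: go right to C.
          C is a leaf — visit C.
    Visit V.
    At V: go right to N.
      At N: go left to A.
        A is a leaf — visit A.
      Visit N.
      At N: no right child.
Visit B.
At B: go right to Z.
  Z is a leaf — visit Z.
Full in-order sequence: E, M, F, X, K, C, V, A, N, B, Z.

X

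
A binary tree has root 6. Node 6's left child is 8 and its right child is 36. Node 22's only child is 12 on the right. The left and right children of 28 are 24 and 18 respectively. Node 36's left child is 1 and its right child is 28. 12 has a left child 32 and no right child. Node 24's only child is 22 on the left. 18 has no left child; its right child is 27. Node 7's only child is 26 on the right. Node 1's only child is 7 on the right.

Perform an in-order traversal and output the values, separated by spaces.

In-order visits the left subtree, then the node, then the right subtree.
At 6: go left to 8.
  8 is a leaf — visit 8.
Visit 6.
At 6: go right to 36.
  At 36: go left to 1.
    At 1: no left child.
    Visit 1.
    At 1: go right to 7.
      At 7: no left child.
      Visit 7.
      At 7: go right to 26.
        26 is a leaf — visit 26.
  Visit 36.
  At 36: go right to 28.
    At 28: go left to 24.
      At 24: go left to 22.
        At 22: no left child.
        Visit 22.
        At 22: go right to 12.
          At 12: go left to 32.
            32 is a leaf — visit 32.
          Visit 12.
          At 12: no right child.
      Visit 24.
      At 24: no right child.
    Visit 28.
    At 28: go right to 18.
      At 18: no left child.
      Visit 18.
      At 18: go right to 27.
        27 is a leaf — visit 27.

8 6 1 7 26 36 22 32 12 24 28 18 27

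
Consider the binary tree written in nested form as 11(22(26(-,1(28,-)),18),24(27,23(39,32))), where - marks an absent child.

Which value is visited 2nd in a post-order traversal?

Post-order visits the left subtree, then the right subtree, then the node.
At 11: go left to 22.
  At 22: go left to 26.
    At 26: no left child.
    At 26: go right to 1.
      At 1: go left to 28.
        28 is a leaf — visit 28.
      At 1: no right child.
      Visit 1.
    Visit 26.
  At 22: go right to 18.
    18 is a leaf — visit 18.
  Visit 22.
At 11: go right to 24.
  At 24: go left to 27.
    27 is a leaf — visit 27.
  At 24: go right to 23.
    At 23: go left to 39.
      39 is a leaf — visit 39.
    At 23: go right to 32.
      32 is a leaf — visit 32.
    Visit 23.
  Visit 24.
Visit 11.
Full post-order sequence: 28, 1, 26, 18, 22, 27, 39, 32, 23, 24, 11.

1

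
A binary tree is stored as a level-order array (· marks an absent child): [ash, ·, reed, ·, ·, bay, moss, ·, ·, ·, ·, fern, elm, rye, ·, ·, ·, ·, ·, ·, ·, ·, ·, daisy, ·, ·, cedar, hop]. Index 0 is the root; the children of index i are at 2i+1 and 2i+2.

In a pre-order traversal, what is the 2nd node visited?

Pre-order visits the node, then its left subtree, then its right subtree.
Visit ash.
At ash: no left child.
At ash: go right to reed.
  Visit reed.
  At reed: go left to bay.
    Visit bay.
    At bay: go left to fern.
      Visit fern.
      At fern: go left to daisy.
        daisy is a leaf — visit daisy.
      At fern: no right child.
    At bay: go right to elm.
      Visit elm.
      At elm: no left child.
      At elm: go right to cedar.
        cedar is a leaf — visit cedar.
  At reed: go right to moss.
    Visit moss.
    At moss: go left to rye.
      Visit rye.
      At rye: go left to hop.
        hop is a leaf — visit hop.
      At rye: no right child.
    At moss: no right child.
Full pre-order sequence: ash, reed, bay, fern, daisy, elm, cedar, moss, rye, hop.

reed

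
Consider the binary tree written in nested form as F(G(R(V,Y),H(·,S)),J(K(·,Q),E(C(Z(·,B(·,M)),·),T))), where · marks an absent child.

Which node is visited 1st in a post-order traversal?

Post-order visits the left subtree, then the right subtree, then the node.
At F: go left to G.
  At G: go left to R.
    At R: go left to V.
      V is a leaf — visit V.
    At R: go right to Y.
      Y is a leaf — visit Y.
    Visit R.
  At G: go right to H.
    At H: no left child.
    At H: go right to S.
      S is a leaf — visit S.
    Visit H.
  Visit G.
At F: go right to J.
  At J: go left to K.
    At K: no left child.
    At K: go right to Q.
      Q is a leaf — visit Q.
    Visit K.
  At J: go right to E.
    At E: go left to C.
      At C: go left to Z.
        At Z: no left child.
        At Z: go right to B.
          At B: no left child.
          At B: go right to M.
            M is a leaf — visit M.
          Visit B.
        Visit Z.
      At C: no right child.
      Visit C.
    At E: go right to T.
      T is a leaf — visit T.
    Visit E.
  Visit J.
Visit F.
Full post-order sequence: V, Y, R, S, H, G, Q, K, M, B, Z, C, T, E, J, F.

V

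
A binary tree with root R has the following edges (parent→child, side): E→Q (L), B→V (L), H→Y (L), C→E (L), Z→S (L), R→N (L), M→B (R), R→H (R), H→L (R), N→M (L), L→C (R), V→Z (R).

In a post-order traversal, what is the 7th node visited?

Post-order visits the left subtree, then the right subtree, then the node.
At R: go left to N.
  At N: go left to M.
    At M: no left child.
    At M: go right to B.
      At B: go left to V.
        At V: no left child.
        At V: go right to Z.
          At Z: go left to S.
            S is a leaf — visit S.
          At Z: no right child.
          Visit Z.
        Visit V.
      At B: no right child.
      Visit B.
    Visit M.
  At N: no right child.
  Visit N.
At R: go right to H.
  At H: go left to Y.
    Y is a leaf — visit Y.
  At H: go right to L.
    At L: no left child.
    At L: go right to C.
      At C: go left to E.
        At E: go left to Q.
          Q is a leaf — visit Q.
        At E: no right child.
        Visit E.
      At C: no right child.
      Visit C.
    Visit L.
  Visit H.
Visit R.
Full post-order sequence: S, Z, V, B, M, N, Y, Q, E, C, L, H, R.

Y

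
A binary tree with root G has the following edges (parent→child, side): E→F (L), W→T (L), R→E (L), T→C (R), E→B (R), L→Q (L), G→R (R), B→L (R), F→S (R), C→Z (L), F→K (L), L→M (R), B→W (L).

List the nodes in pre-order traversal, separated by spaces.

Pre-order visits the node, then its left subtree, then its right subtree.
Visit G.
At G: no left child.
At G: go right to R.
  Visit R.
  At R: go left to E.
    Visit E.
    At E: go left to F.
      Visit F.
      At F: go left to K.
        K is a leaf — visit K.
      At F: go right to S.
        S is a leaf — visit S.
    At E: go right to B.
      Visit B.
      At B: go left to W.
        Visit W.
        At W: go left to T.
          Visit T.
          At T: no left child.
          At T: go right to C.
            Visit C.
            At C: go left to Z.
              Z is a leaf — visit Z.
            At C: no right child.
        At W: no right child.
      At B: go right to L.
        Visit L.
        At L: go left to Q.
          Q is a leaf — visit Q.
        At L: go right to M.
          M is a leaf — visit M.
  At R: no right child.

G R E F K S B W T C Z L Q M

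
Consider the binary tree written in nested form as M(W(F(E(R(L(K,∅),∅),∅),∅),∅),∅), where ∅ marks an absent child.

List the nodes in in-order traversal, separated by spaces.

In-order visits the left subtree, then the node, then the right subtree.
At M: go left to W.
  At W: go left to F.
    At F: go left to E.
      At E: go left to R.
        At R: go left to L.
          At L: go left to K.
            K is a leaf — visit K.
          Visit L.
          At L: no right child.
        Visit R.
        At R: no right child.
      Visit E.
      At E: no right child.
    Visit F.
    At F: no right child.
  Visit W.
  At W: no right child.
Visit M.
At M: no right child.

K L R E F W M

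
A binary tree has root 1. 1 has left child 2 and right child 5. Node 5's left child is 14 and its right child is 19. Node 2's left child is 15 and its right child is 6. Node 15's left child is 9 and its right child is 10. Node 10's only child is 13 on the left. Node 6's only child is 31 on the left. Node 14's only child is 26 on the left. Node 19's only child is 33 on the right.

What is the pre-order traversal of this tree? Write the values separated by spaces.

Pre-order visits the node, then its left subtree, then its right subtree.
Visit 1.
At 1: go left to 2.
  Visit 2.
  At 2: go left to 15.
    Visit 15.
    At 15: go left to 9.
      9 is a leaf — visit 9.
    At 15: go right to 10.
      Visit 10.
      At 10: go left to 13.
        13 is a leaf — visit 13.
      At 10: no right child.
  At 2: go right to 6.
    Visit 6.
    At 6: go left to 31.
      31 is a leaf — visit 31.
    At 6: no right child.
At 1: go right to 5.
  Visit 5.
  At 5: go left to 14.
    Visit 14.
    At 14: go left to 26.
      26 is a leaf — visit 26.
    At 14: no right child.
  At 5: go right to 19.
    Visit 19.
    At 19: no left child.
    At 19: go right to 33.
      33 is a leaf — visit 33.

1 2 15 9 10 13 6 31 5 14 26 19 33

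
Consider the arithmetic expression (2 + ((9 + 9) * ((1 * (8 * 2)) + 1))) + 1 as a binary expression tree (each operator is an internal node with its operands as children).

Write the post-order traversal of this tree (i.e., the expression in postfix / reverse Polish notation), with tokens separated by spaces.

2 9 9 + 1 8 2 * * 1 + * + 1 +

Post-order on an expression tree gives postfix notation: for each operator, emit left operand, right operand, then the operator.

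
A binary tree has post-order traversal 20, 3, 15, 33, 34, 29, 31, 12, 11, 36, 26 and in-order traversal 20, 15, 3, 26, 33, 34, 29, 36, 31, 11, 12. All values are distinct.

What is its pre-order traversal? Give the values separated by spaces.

26 15 20 3 36 29 34 33 11 31 12

The last element of post-order is the root; it splits in-order into left and right subtrees.
Root 26: left subtree has 3 nodes {20, 15, 3}, right has 7 {33, 34, 29, 36, 31, 11, 12}.
  Root 15: left subtree has 1 node {20}, right has 1 {3}.
  Root 36: left subtree has 3 nodes {33, 34, 29}, right has 3 {31, 11, 12}.
    Root 29: left subtree has 2 nodes {33, 34}, right has 0 { }.
      Root 34: left subtree has 1 node {33}, right has 0 { }.
    Root 11: left subtree has 1 node {31}, right has 1 {12}.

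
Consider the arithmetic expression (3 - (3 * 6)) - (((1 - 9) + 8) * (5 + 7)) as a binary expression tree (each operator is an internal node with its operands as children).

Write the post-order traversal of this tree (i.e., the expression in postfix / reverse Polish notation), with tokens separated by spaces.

3 3 6 * - 1 9 - 8 + 5 7 + * -

Post-order on an expression tree gives postfix notation: for each operator, emit left operand, right operand, then the operator.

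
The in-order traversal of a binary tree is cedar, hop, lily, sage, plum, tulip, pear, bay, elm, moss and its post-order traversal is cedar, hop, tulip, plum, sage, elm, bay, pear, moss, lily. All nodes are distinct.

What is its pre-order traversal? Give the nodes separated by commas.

The last element of post-order is the root; it splits in-order into left and right subtrees.
Root lily: left subtree has 2 nodes {cedar, hop}, right has 7 {sage, plum, tulip, pear, bay, elm, moss}.
  Root hop: left subtree has 1 node {cedar}, right has 0 { }.
  Root moss: left subtree has 6 nodes {sage, plum, tulip, pear, bay, elm}, right has 0 { }.
    Root pear: left subtree has 3 nodes {sage, plum, tulip}, right has 2 {bay, elm}.
      Root sage: left subtree has 0 nodes { }, right has 2 {plum, tulip}.
        Root plum: left subtree has 0 nodes { }, right has 1 {tulip}.
      Root bay: left subtree has 0 nodes { }, right has 1 {elm}.

lily, hop, cedar, moss, pear, sage, plum, tulip, bay, elm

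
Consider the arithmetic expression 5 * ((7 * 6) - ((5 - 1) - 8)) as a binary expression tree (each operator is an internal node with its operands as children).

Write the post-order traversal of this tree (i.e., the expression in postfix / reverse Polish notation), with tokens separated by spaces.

5 7 6 * 5 1 - 8 - - *

Post-order on an expression tree gives postfix notation: for each operator, emit left operand, right operand, then the operator.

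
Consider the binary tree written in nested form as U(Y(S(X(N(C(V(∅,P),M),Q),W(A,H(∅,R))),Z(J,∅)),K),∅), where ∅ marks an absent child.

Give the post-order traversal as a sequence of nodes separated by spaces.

Post-order visits the left subtree, then the right subtree, then the node.
At U: go left to Y.
  At Y: go left to S.
    At S: go left to X.
      At X: go left to N.
        At N: go left to C.
          At C: go left to V.
            At V: no left child.
            At V: go right to P.
              P is a leaf — visit P.
            Visit V.
          At C: go right to M.
            M is a leaf — visit M.
          Visit C.
        At N: go right to Q.
          Q is a leaf — visit Q.
        Visit N.
      At X: go right to W.
        At W: go left to A.
          A is a leaf — visit A.
        At W: go right to H.
          At H: no left child.
          At H: go right to R.
            R is a leaf — visit R.
          Visit H.
        Visit W.
      Visit X.
    At S: go right to Z.
      At Z: go left to J.
        J is a leaf — visit J.
      At Z: no right child.
      Visit Z.
    Visit S.
  At Y: go right to K.
    K is a leaf — visit K.
  Visit Y.
At U: no right child.
Visit U.

P V M C Q N A R H W X J Z S K Y U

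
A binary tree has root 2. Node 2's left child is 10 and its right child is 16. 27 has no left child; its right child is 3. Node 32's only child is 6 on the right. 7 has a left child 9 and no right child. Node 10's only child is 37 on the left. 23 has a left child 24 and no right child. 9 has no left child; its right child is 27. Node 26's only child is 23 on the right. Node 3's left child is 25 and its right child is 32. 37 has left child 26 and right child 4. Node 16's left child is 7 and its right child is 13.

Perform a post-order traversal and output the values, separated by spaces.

Post-order visits the left subtree, then the right subtree, then the node.
At 2: go left to 10.
  At 10: go left to 37.
    At 37: go left to 26.
      At 26: no left child.
      At 26: go right to 23.
        At 23: go left to 24.
          24 is a leaf — visit 24.
        At 23: no right child.
        Visit 23.
      Visit 26.
    At 37: go right to 4.
      4 is a leaf — visit 4.
    Visit 37.
  At 10: no right child.
  Visit 10.
At 2: go right to 16.
  At 16: go left to 7.
    At 7: go left to 9.
      At 9: no left child.
      At 9: go right to 27.
        At 27: no left child.
        At 27: go right to 3.
          At 3: go left to 25.
            25 is a leaf — visit 25.
          At 3: go right to 32.
            At 32: no left child.
            At 32: go right to 6.
              6 is a leaf — visit 6.
            Visit 32.
          Visit 3.
        Visit 27.
      Visit 9.
    At 7: no right child.
    Visit 7.
  At 16: go right to 13.
    13 is a leaf — visit 13.
  Visit 16.
Visit 2.

24 23 26 4 37 10 25 6 32 3 27 9 7 13 16 2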